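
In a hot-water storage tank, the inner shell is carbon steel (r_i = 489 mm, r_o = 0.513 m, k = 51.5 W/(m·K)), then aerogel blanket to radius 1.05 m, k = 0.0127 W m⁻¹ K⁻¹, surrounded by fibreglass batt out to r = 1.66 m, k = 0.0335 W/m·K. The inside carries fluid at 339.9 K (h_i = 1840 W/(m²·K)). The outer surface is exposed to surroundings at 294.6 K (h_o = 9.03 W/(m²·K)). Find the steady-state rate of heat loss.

Q = 6.40 W

Series thermal resistances, inner to outer:
  R_conv,in = 1/(4πr²h) = 1/(4π·0.489²·1840) = 1.809×10^-4 K/W
  R_carbon steel = (1/0.489 − 1/0.513)/(4πk) = 0.09567/(4π·51.5) = 1.478×10^-4 K/W
  R_aerogel blanket = (1/0.513 − 1/1.05)/(4πk) = 0.9969/(4π·0.0127) = 6.247 K/W
  R_fibreglass batt = (1/1.05 − 1/1.66)/(4πk) = 0.3500/(4π·0.0335) = 0.8313 K/W
  R_conv,out = 1/(4πr²h) = 1/(4π·1.66²·9.03) = 0.003198 K/W
ΣR = 1.809×10^-4 + 1.478×10^-4 + 6.247 + 0.8313 + 0.003198 = 7.082 K/W
Q = ΔT/ΣR = (339.9 K − 294.6 K)/7.082 = 6.40 W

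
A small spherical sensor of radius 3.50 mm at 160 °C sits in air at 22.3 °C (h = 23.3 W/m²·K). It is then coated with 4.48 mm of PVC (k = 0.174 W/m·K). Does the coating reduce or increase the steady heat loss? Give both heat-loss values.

Critical radius for a sphere: r_cr = 2k/h = 0.0149 m = 1.49 cm.
Outer radius after coating: r₂ = 0.00350 + 0.00448 = 0.00798 m.
Since r₁ < r_cr and r₂ ≤ r_cr, the coating moves toward the maximum at r_cr — heat loss rises.
Bare: R = 1/(4πr₁²h) = 278.8 K/W; Q = 137.7/278.8 = 0.494 W.
Coated: R = R_cond + R_conv = 127.0 K/W; Q = 137.7/127.0 = 1.08 W.

increases: 0.494 → 1.08 W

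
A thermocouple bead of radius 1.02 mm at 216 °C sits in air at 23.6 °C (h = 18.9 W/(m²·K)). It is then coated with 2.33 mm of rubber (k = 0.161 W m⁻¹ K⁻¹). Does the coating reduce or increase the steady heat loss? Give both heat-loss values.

increases: 0.0475 → 0.270 W

Critical radius for a sphere: r_cr = 2k/h = 0.0170 m = 1.70 cm.
Outer radius after coating: r₂ = 0.00102 + 0.00233 = 0.00335 m.
Since r₁ < r_cr and r₂ ≤ r_cr, the coating moves toward the maximum at r_cr — heat loss rises.
Bare: R = 1/(4πr₁²h) = 4047 K/W; Q = 192.4/4047 = 0.0475 W.
Coated: R = R_cond + R_conv = 712.2 K/W; Q = 192.4/712.2 = 0.270 W.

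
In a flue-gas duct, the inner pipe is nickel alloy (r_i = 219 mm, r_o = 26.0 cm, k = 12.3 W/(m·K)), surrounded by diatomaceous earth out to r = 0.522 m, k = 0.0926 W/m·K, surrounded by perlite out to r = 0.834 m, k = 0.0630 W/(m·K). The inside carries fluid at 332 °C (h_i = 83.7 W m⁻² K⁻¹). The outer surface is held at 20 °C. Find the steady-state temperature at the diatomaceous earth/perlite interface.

Treat each layer as a resistance in series:
  R'_conv,in = 1/(2πr h) = 1/(2π·0.219·83.7) = 0.008683 m·K/W
  R'_nickel alloy = ln(0.260/0.219)/(2πk) = 0.1716/(2π·12.3) = 0.002221 m·K/W
  R'_diatomaceous earth = ln(0.522/0.260)/(2πk) = 0.6970/(2π·0.0926) = 1.198 m·K/W
  R'_perlite = ln(0.834/0.522)/(2πk) = 0.4686/(2π·0.0630) = 1.184 m·K/W
ΣR = 0.008683 + 0.002221 + 1.198 + 1.184 = 2.393 m·K/W
Q' = ΔT/ΣR = (332 °C − 20 °C)/2.393 = 130.4 W/m
From the inner boundary to the diatomaceous earth/perlite interface, ΣR_partial = 1.209 m·K/W.
T_interface = T_in − Q'·ΣR_partial = 332 °C − (130.4)(1.209) = 174 °C

T = 174 °C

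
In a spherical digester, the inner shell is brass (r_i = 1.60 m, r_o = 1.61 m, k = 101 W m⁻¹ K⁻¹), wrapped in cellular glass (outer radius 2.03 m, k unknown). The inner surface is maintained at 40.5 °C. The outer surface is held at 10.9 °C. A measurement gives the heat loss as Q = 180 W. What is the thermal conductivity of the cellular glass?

k = 0.0622 W/m·K

ΣR = ΔT/Q = |40.5 − 10.9|/180 = 0.1644 K/W
Known resistances:
  R_brass = (1/1.60 − 1/1.61)/(4πk) = 0.003882/(4π·101) = 3.059×10^-6 K/W
R_cellular glass = ΣR − ΣR_known = 0.1644 − 3.059×10^-6 = 0.1644 K/W
(1/r₁−1/r₂)/(4πk) = 0.1644 ⇒ k = 0.1285/(4π·0.1644) = 0.0622 W/m·K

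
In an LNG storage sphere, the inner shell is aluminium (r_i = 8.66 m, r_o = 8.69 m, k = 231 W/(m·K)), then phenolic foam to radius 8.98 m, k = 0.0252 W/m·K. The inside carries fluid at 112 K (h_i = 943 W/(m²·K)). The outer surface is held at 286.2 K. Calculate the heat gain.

Treat each layer as a resistance in series:
  R_conv,in = 1/(4πr²h) = 1/(4π·8.66²·943) = 1.125×10^-6 K/W
  R_aluminium = (1/8.66 − 1/8.69)/(4πk) = 3.986×10^-4/(4π·231) = 1.373×10^-7 K/W
  R_phenolic foam = (1/8.69 − 1/8.98)/(4πk) = 0.003716/(4π·0.0252) = 0.01174 K/W
ΣR = 1.125×10^-6 + 1.373×10^-7 + 0.01174 = 0.01174 K/W
Q = ΔT/ΣR = (112 K − 286.2 K)/0.01174 = -14800 W
(Negative Q ⇒ heat flows inward; heat gain = 14800 W.)

Q = 14.8 kW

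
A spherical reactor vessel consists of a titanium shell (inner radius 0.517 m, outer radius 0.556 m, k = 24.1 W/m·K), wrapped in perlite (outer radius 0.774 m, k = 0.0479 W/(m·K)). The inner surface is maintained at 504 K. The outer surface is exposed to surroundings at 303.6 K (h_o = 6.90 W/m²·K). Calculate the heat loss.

Q = 233 W

Series thermal resistances, inner to outer:
  R_titanium = (1/0.517 − 1/0.556)/(4πk) = 0.1357/(4π·24.1) = 4.480×10^-4 K/W
  R_perlite = (1/0.556 − 1/0.774)/(4πk) = 0.5066/(4π·0.0479) = 0.8416 K/W
  R_conv,out = 1/(4πr²h) = 1/(4π·0.774²·6.90) = 0.01925 K/W
ΣR = 4.480×10^-4 + 0.8416 + 0.01925 = 0.8613 K/W
Q = ΔT/ΣR = (504 K − 303.6 K)/0.8613 = 233 W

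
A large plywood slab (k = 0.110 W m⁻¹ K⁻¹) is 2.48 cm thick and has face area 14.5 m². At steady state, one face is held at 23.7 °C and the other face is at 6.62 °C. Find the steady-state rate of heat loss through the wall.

Q = kA·ΔT/L = 0.110 × 14.5 × |23.7 °C − 6.62 °C| / 0.0248 = 1100 W

Q = 1100 W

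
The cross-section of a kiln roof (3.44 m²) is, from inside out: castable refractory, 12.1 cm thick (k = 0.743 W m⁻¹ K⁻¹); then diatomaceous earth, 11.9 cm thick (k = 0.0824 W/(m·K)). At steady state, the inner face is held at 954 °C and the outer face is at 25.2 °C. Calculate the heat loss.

Q = 1990 W

Treat each layer as a resistance in series:
  R_castable refractory = L/(kA) = 0.121/(0.743·3.44) = 0.04734 K/W
  R_diatomaceous earth = L/(kA) = 0.119/(0.0824·3.44) = 0.4198 K/W
ΣR = 0.04734 + 0.4198 = 0.4671 K/W
Q = ΔT/ΣR = (954 °C − 25.2 °C)/0.4671 = 1990 W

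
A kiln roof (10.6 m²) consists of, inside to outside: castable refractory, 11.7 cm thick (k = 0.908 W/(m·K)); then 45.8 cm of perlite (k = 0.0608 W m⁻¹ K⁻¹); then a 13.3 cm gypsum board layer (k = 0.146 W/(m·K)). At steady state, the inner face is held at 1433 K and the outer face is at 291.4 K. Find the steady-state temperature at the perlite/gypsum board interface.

Treat each layer as a resistance in series:
  R_castable refractory = L/(kA) = 0.117/(0.908·10.6) = 0.01216 K/W
  R_perlite = L/(kA) = 0.458/(0.0608·10.6) = 0.7107 K/W
  R_gypsum board = L/(kA) = 0.133/(0.146·10.6) = 0.08594 K/W
ΣR = 0.01216 + 0.7107 + 0.08594 = 0.8088 K/W
Q = ΔT/ΣR = (1433 K − 291.4 K)/0.8088 = 1411 W
From the inner boundary to the perlite/gypsum board interface, ΣR_partial = 0.7229 K/W.
T_interface = T_in − Q·ΣR_partial = 1433 K − (1411)(0.7229) = 413 K

T = 413 K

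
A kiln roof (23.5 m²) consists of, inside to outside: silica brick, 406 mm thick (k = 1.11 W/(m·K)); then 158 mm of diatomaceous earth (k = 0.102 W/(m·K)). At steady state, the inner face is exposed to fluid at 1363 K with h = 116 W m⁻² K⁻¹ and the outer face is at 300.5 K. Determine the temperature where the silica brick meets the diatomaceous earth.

Treat each layer as a resistance in series:
  R_conv,in = 1/(hA) = 1/(116·23.5) = 3.668×10^-4 K/W
  R_silica brick = L/(kA) = 0.406/(1.11·23.5) = 0.01556 K/W
  R_diatomaceous earth = L/(kA) = 0.158/(0.102·23.5) = 0.06592 K/W
ΣR = 3.668×10^-4 + 0.01556 + 0.06592 = 0.08185 K/W
Q = ΔT/ΣR = (1363 K − 300.5 K)/0.08185 = 12980 W
From the inner boundary to the silica brick/diatomaceous earth interface, ΣR_partial = 0.01593 K/W.
T_interface = T_in − Q·ΣR_partial = 1363 K − (12980)(0.01593) = 1156 K

T = 1156 K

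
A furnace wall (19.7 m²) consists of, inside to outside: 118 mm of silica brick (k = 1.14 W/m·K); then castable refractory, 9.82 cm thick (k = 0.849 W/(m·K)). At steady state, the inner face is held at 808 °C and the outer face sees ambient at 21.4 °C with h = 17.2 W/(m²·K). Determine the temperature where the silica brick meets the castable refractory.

Series thermal resistances, inner to outer:
  R_silica brick = L/(kA) = 0.118/(1.14·19.7) = 0.005254 K/W
  R_castable refractory = L/(kA) = 0.0982/(0.849·19.7) = 0.005871 K/W
  R_conv,out = 1/(hA) = 1/(17.2·19.7) = 0.002951 K/W
ΣR = 0.005254 + 0.005871 + 0.002951 = 0.01408 K/W
Q = ΔT/ΣR = (808 °C − 21.4 °C)/0.01408 = 55870 W
From the inner boundary to the silica brick/castable refractory interface, ΣR_partial = 0.005254 K/W.
T_interface = T_in − Q·ΣR_partial = 808 °C − (55870)(0.005254) = 514 °C

T = 514 °C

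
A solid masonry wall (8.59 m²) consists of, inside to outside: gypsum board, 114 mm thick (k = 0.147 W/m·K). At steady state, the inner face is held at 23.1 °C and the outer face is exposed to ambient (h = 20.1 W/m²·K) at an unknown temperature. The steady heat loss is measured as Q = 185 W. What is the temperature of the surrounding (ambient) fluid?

Sum the resistances:
  R_gypsum board = L/(kA) = 0.114/(0.147·8.59) = 0.09028 K/W
  R_conv,out = 1/(hA) = 1/(20.1·8.59) = 0.005792 K/W
ΣR = 0.09607 K/W
ΔT = Q·ΣR = 185 × 0.09607 = 17.77 K
Heat flows outward, so T_out = T_in − ΔT = 23.1 − 17.77 = 5.33 °C

T_out = 5.33 °C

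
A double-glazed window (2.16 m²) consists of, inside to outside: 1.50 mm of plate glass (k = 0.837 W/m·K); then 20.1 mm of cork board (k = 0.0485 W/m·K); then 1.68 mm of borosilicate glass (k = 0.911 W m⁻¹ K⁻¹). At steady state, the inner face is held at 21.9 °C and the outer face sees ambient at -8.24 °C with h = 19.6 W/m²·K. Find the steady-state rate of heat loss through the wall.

Treat each layer as a resistance in series:
  R_plate glass = L/(kA) = 0.00150/(0.837·2.16) = 8.297×10^-4 K/W
  R_cork board = L/(kA) = 0.0201/(0.0485·2.16) = 0.1919 K/W
  R_borosilicate glass = L/(kA) = 0.00168/(0.911·2.16) = 8.538×10^-4 K/W
  R_conv,out = 1/(hA) = 1/(19.6·2.16) = 0.02362 K/W
ΣR = 8.297×10^-4 + 0.1919 + 8.538×10^-4 + 0.02362 = 0.2172 K/W
Q = ΔT/ΣR = (21.9 °C − -8.24 °C)/0.2172 = 139 W

Q = 139 W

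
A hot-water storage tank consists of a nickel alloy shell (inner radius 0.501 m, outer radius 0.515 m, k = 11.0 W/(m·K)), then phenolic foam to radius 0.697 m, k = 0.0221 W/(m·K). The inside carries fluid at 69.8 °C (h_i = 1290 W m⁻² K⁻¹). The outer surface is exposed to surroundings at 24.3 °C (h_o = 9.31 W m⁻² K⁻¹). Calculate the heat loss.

Treat each layer as a resistance in series:
  R_conv,in = 1/(4πr²h) = 1/(4π·0.501²·1290) = 2.458×10^-4 K/W
  R_nickel alloy = (1/0.501 − 1/0.515)/(4πk) = 0.05426/(4π·11.0) = 3.925×10^-4 K/W
  R_phenolic foam = (1/0.515 − 1/0.697)/(4πk) = 0.5070/(4π·0.0221) = 1.826 K/W
  R_conv,out = 1/(4πr²h) = 1/(4π·0.697²·9.31) = 0.01759 K/W
ΣR = 2.458×10^-4 + 3.925×10^-4 + 1.826 + 0.01759 = 1.844 K/W
Q = ΔT/ΣR = (69.8 °C − 24.3 °C)/1.844 = 24.7 W

Q = 24.7 W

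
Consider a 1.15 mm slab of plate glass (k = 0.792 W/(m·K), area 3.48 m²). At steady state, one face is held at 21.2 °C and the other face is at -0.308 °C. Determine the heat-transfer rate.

Q = 51.5 kW

Q = kA·ΔT/L = 0.792 × 3.48 × |21.2 °C − -0.308 °C| / 0.00115 = 51500 W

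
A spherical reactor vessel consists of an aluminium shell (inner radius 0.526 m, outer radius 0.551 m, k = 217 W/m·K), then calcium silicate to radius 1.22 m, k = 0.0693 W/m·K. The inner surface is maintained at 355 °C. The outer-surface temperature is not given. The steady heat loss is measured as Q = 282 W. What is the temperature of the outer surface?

T_out = 32.7 °C

Series resistances:
  R_aluminium = (1/0.526 − 1/0.551)/(4πk) = 0.08626/(4π·217) = 3.163×10^-5 K/W
  R_calcium silicate = (1/0.551 − 1/1.22)/(4πk) = 0.9952/(4π·0.0693) = 1.143 K/W
ΣR = 1.143 K/W
ΔT = Q·ΣR = 282 × 1.143 = 322.3 K
Heat flows outward, so T_out = T_in − ΔT = 355 − 322.3 = 32.7 °C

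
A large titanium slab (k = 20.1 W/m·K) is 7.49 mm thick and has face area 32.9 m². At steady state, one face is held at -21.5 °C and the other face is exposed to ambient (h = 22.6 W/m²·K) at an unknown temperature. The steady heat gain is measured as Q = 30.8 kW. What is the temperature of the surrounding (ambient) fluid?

Sum the resistances:
  R_titanium = L/(kA) = 0.00749/(20.1·32.9) = 1.133×10^-5 K/W
  R_conv,out = 1/(hA) = 1/(22.6·32.9) = 0.001345 K/W
ΣR = 0.001356 K/W
ΔT = Q·ΣR = 30800 × 0.001356 = 41.76 K
Heat flows inward, so T_out = T_in + ΔT = -21.5 + 41.76 = 20.3 °C

T_out = 20.3 °C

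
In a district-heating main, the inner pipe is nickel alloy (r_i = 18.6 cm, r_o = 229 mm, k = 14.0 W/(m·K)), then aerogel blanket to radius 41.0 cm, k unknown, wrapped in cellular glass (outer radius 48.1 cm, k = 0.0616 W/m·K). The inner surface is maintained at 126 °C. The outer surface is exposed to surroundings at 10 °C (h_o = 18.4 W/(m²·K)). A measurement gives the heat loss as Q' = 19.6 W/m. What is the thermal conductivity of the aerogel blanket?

ΣR = ΔT/Q' = |126 − 10|/19.6 = 5.918 m·K/W
Known resistances:
  R'_nickel alloy = ln(0.229/0.186)/(2πk) = 0.2080/(2π·14.0) = 0.002364 m·K/W
  R'_cellular glass = ln(0.481/0.410)/(2πk) = 0.1597/(2π·0.0616) = 0.4126 m·K/W
  R'_conv,out = 1/(2πr h) = 1/(2π·0.481·18.4) = 0.01798 m·K/W
R_aerogel blanket = ΣR − ΣR_known = 5.918 − 0.4329 = 5.485 m·K/W
ln(r₂/r₁)/(2πk) = 5.485 ⇒ k = 0.5824/(2π·5.485) = 0.0169 W/m·K

k = 0.0169 W/m·K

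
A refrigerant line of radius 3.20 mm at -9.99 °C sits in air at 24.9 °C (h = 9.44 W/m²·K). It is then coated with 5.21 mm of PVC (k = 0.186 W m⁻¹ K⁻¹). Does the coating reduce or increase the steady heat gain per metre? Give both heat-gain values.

increases: 6.62 → 12.3 W/m

Critical radius for a cylinder: r_cr = k/h = 0.0197 m = 1.97 cm.
Outer radius after coating: r₂ = 0.00320 + 0.00521 = 0.00841 m.
Since r₁ < r_cr and r₂ ≤ r_cr, the coating moves toward the maximum at r_cr — heat gain rises.
Bare: R = 1/(2πr₁h) = 5.269 m·K/W; Q = 34.89/5.269 = 6.62 W/m.
Coated: R = R_cond + R_conv = 2.832 m·K/W; Q = 34.89/2.832 = 12.3 W/m.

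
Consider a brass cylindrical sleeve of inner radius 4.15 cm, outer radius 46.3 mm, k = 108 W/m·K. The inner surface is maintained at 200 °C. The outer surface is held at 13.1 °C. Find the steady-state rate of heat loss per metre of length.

Q' = 1160 kW/m

Q' = 2πk·ΔT/ln(r₂/r₁) = 2π × 108 × 186.9 / ln(0.0463/0.0415) = 1.16×10^6 W/m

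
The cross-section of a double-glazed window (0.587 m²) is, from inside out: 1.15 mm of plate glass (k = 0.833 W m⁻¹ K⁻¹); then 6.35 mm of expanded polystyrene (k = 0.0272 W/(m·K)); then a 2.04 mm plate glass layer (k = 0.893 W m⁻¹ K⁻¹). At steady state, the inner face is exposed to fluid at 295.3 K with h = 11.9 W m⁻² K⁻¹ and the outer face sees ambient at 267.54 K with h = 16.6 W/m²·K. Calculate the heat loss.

Series thermal resistances, inner to outer:
  R_conv,in = 1/(hA) = 1/(11.9·0.587) = 0.1432 K/W
  R_plate glass = L/(kA) = 0.00115/(0.833·0.587) = 0.002352 K/W
  R_expanded polystyrene = L/(kA) = 0.00635/(0.0272·0.587) = 0.3977 K/W
  R_plate glass = L/(kA) = 0.00204/(0.893·0.587) = 0.003892 K/W
  R_conv,out = 1/(hA) = 1/(16.6·0.587) = 0.1026 K/W
ΣR = 0.1432 + 0.002352 + 0.3977 + 0.003892 + 0.1026 = 0.6497 K/W
Q = ΔT/ΣR = (295.3 K − 267.54 K)/0.6497 = 42.7 W

Q = 42.7 W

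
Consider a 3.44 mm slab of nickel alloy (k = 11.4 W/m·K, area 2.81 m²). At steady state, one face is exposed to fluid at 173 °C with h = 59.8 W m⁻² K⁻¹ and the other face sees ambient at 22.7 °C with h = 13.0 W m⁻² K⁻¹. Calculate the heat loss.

Q = 4.50 kW

Series thermal resistances, inner to outer:
  R_conv,in = 1/(hA) = 1/(59.8·2.81) = 0.005951 K/W
  R_nickel alloy = L/(kA) = 0.00344/(11.4·2.81) = 1.074×10^-4 K/W
  R_conv,out = 1/(hA) = 1/(13.0·2.81) = 0.02737 K/W
ΣR = 0.005951 + 1.074×10^-4 + 0.02737 = 0.03343 K/W
Q = ΔT/ΣR = (173 °C − 22.7 °C)/0.03343 = 4500 W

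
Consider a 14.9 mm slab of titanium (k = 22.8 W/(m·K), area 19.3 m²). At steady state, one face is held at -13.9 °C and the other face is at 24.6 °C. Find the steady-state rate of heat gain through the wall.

Q = 1.14×10^6 W

Q = kA·ΔT/L = 22.8 × 19.3 × |-13.9 °C − 24.6 °C| / 0.0149 = 1.14×10^6 W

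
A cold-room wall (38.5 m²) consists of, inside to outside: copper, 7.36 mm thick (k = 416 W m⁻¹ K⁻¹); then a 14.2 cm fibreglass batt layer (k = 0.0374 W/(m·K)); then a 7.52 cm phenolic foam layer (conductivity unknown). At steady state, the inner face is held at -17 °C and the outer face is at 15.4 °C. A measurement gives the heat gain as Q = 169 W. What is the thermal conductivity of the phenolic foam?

ΣR = ΔT/Q = |-17 − 15.4|/169 = 0.1917 K/W
Known resistances:
  R_copper = L/(kA) = 0.00736/(416·38.5) = 4.595×10^-7 K/W
  R_fibreglass batt = L/(kA) = 0.142/(0.0374·38.5) = 0.09862 K/W
R_phenolic foam = ΣR − ΣR_known = 0.1917 − 0.09862 = 0.09308 K/W
L/(kA) = 0.09308 ⇒ k = 0.0752/(0.09308·38.5) = 0.0210 W/m·K

k = 0.0210 W/m·K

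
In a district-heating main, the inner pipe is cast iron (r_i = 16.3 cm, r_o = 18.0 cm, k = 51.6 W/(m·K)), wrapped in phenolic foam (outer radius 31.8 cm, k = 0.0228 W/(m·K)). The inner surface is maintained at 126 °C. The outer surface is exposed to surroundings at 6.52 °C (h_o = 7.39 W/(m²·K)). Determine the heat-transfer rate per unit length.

Treat each layer as a resistance in series:
  R'_cast iron = ln(0.180/0.163)/(2πk) = 0.09921/(2π·51.6) = 3.060×10^-4 m·K/W
  R'_phenolic foam = ln(0.318/0.180)/(2πk) = 0.5691/(2π·0.0228) = 3.973 m·K/W
  R'_conv,out = 1/(2πr h) = 1/(2π·0.318·7.39) = 0.06772 m·K/W
ΣR = 3.060×10^-4 + 3.973 + 0.06772 = 4.041 m·K/W
Q' = ΔT/ΣR = (126 °C − 6.52 °C)/4.041 = 29.6 W/m

Q' = 29.6 W/m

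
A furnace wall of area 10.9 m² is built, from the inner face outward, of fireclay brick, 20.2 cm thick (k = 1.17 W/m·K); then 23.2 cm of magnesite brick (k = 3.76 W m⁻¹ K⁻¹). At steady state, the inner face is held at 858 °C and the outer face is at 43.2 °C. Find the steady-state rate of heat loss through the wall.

Series thermal resistances, inner to outer:
  R_fireclay brick = L/(kA) = 0.202/(1.17·10.9) = 0.01584 K/W
  R_magnesite brick = L/(kA) = 0.232/(3.76·10.9) = 0.005661 K/W
ΣR = 0.01584 + 0.005661 = 0.02150 K/W
Q = ΔT/ΣR = (858 °C − 43.2 °C)/0.02150 = 37900 W

Q = 37.9 kW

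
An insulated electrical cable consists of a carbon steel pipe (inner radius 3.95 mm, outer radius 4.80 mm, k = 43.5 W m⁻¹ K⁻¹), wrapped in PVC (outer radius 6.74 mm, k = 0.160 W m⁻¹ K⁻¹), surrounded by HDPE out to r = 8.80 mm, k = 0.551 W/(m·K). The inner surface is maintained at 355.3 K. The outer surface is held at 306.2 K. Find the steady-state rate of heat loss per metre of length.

Treat each layer as a resistance in series:
  R'_carbon steel = ln(0.00480/0.00395)/(2πk) = 0.1949/(2π·43.5) = 7.131×10^-4 m·K/W
  R'_PVC = ln(0.00674/0.00480)/(2πk) = 0.3394/(2π·0.160) = 0.3377 m·K/W
  R'_HDPE = ln(0.00880/0.00674)/(2πk) = 0.2667/(2π·0.551) = 0.07703 m·K/W
ΣR = 7.131×10^-4 + 0.3377 + 0.07703 = 0.4154 m·K/W
Q' = ΔT/ΣR = (355.3 K − 306.2 K)/0.4154 = 118 W/m

Q' = 118 W/m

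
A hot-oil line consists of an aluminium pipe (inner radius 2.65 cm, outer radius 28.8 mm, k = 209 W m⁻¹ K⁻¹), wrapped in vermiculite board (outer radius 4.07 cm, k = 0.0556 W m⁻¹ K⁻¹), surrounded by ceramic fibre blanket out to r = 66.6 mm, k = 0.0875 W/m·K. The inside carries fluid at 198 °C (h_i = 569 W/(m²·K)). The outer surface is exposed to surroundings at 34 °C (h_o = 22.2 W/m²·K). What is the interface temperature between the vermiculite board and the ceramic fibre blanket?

Series thermal resistances, inner to outer:
  R'_conv,in = 1/(2πr h) = 1/(2π·0.0265·569) = 0.01056 m·K/W
  R'_aluminium = ln(0.0288/0.0265)/(2πk) = 0.08323/(2π·209) = 6.338×10^-5 m·K/W
  R'_vermiculite board = ln(0.0407/0.0288)/(2πk) = 0.3459/(2π·0.0556) = 0.9900 m·K/W
  R'_ceramic fibre blanket = ln(0.0666/0.0407)/(2πk) = 0.4925/(2π·0.0875) = 0.8958 m·K/W
  R'_conv,out = 1/(2πr h) = 1/(2π·0.0666·22.2) = 0.1076 m·K/W
ΣR = 0.01056 + 6.338×10^-5 + 0.9900 + 0.8958 + 0.1076 = 2.004 m·K/W
Q' = ΔT/ΣR = (198 °C − 34 °C)/2.004 = 81.84 W/m
From the inner boundary to the vermiculite board/ceramic fibre blanket interface, ΣR_partial = 1.001 m·K/W.
T_interface = T_in − Q'·ΣR_partial = 198 °C − (81.84)(1.001) = 116 °C

T = 116 °C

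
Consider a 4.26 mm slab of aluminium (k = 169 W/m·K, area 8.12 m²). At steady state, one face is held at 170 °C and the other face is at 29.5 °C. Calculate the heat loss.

Q = 4.53×10^7 W

Q = kA·ΔT/L = 169 × 8.12 × |170 °C − 29.5 °C| / 0.00426 = 4.53×10^7 W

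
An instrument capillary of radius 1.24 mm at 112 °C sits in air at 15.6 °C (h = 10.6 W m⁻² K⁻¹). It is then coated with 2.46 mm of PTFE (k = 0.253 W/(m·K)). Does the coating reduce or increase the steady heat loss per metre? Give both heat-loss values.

increases: 7.96 → 20.3 W/m

Critical radius for a cylinder: r_cr = k/h = 0.0239 m = 2.39 cm.
Outer radius after coating: r₂ = 0.00124 + 0.00246 = 0.00370 m.
Since r₁ < r_cr and r₂ ≤ r_cr, the coating moves toward the maximum at r_cr — heat loss rises.
Bare: R = 1/(2πr₁h) = 12.11 m·K/W; Q = 96.4/12.11 = 7.96 W/m.
Coated: R = R_cond + R_conv = 4.746 m·K/W; Q = 96.4/4.746 = 20.3 W/m.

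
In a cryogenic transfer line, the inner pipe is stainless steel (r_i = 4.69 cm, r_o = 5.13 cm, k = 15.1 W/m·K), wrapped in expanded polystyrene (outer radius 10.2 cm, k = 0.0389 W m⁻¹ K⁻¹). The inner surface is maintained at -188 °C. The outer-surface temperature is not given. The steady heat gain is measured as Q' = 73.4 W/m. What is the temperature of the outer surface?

T_out = 18.5 °C

Sum the resistances:
  R'_stainless steel = ln(0.0513/0.0469)/(2πk) = 0.08967/(2π·15.1) = 9.452×10^-4 m·K/W
  R'_expanded polystyrene = ln(0.102/0.0513)/(2πk) = 0.6873/(2π·0.0389) = 2.812 m·K/W
ΣR = 2.813 m·K/W
ΔT = Q'·ΣR = 73.4 × 2.813 = 206.5 K
Heat flows inward, so T_out = T_in + ΔT = -188 + 206.5 = 18.5 °C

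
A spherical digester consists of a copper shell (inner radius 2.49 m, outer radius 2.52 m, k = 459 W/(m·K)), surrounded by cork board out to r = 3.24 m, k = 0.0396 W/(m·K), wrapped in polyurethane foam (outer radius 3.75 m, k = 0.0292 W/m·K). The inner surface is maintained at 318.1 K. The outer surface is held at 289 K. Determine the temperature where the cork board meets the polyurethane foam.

T = 300.4 K

Treat each layer as a resistance in series:
  R_copper = (1/2.49 − 1/2.52)/(4πk) = 0.004781/(4π·459) = 8.289×10^-7 K/W
  R_cork board = (1/2.52 − 1/3.24)/(4πk) = 0.08818/(4π·0.0396) = 0.1772 K/W
  R_polyurethane foam = (1/3.24 − 1/3.75)/(4πk) = 0.04198/(4π·0.0292) = 0.1144 K/W
ΣR = 8.289×10^-7 + 0.1772 + 0.1144 = 0.2916 K/W
Q = ΔT/ΣR = (318.1 K − 289 K)/0.2916 = 99.79 W
From the inner boundary to the cork board/polyurethane foam interface, ΣR_partial = 0.1772 K/W.
T_interface = T_in − Q·ΣR_partial = 318.1 K − (99.79)(0.1772) = 300.4 K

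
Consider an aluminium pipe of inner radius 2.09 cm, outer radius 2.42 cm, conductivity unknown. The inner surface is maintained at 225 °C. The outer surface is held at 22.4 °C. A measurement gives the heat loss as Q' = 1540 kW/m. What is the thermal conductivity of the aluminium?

ΣR = ΔT/Q' = |225 − 22.4|/1.54×10^6 = 1.316×10^-4 m·K/W
ln(r₂/r₁)/(2πk) = 1.316×10^-4 ⇒ k = 0.1466/(2π·1.316×10^-4) = 177 W/m·K

k = 177 W/m·K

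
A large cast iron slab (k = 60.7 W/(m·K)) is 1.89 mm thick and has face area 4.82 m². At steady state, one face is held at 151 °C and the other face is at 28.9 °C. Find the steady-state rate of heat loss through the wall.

Q = 1.89×10^7 W

Q = kA·ΔT/L = 60.7 × 4.82 × |151 °C − 28.9 °C| / 0.00189 = 1.89×10^7 W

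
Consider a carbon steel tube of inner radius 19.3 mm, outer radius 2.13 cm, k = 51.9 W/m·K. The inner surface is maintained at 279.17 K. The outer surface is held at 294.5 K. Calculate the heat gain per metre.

Q' = 2πk·ΔT/ln(r₂/r₁) = 2π × 51.9 × 15.33 / ln(0.0213/0.0193) = 50700 W/m

Q' = 50700 W/m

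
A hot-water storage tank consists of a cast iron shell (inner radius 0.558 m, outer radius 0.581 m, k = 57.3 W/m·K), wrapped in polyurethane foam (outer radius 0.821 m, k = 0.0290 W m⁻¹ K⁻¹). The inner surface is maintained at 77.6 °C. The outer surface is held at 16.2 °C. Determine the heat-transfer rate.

Treat each layer as a resistance in series:
  R_cast iron = (1/0.558 − 1/0.581)/(4πk) = 0.07094/(4π·57.3) = 9.853×10^-5 K/W
  R_polyurethane foam = (1/0.581 − 1/0.821)/(4πk) = 0.5031/(4π·0.0290) = 1.381 K/W
ΣR = 9.853×10^-5 + 1.381 = 1.381 K/W
Q = ΔT/ΣR = (77.6 °C − 16.2 °C)/1.381 = 44.5 W

Q = 44.5 W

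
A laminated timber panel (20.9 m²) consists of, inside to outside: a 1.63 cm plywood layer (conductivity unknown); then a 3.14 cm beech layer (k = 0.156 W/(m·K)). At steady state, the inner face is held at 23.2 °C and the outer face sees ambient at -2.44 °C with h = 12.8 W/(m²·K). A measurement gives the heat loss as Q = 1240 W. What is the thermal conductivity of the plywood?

k = 0.107 W/m·K

ΣR = ΔT/Q = |23.2 − -2.44|/1240 = 0.02068 K/W
Known resistances:
  R_beech = L/(kA) = 0.0314/(0.156·20.9) = 0.009631 K/W
  R_conv,out = 1/(hA) = 1/(12.8·20.9) = 0.003738 K/W
R_plywood = ΣR − ΣR_known = 0.02068 − 0.01337 = 0.007310 K/W
L/(kA) = 0.007310 ⇒ k = 0.0163/(0.007310·20.9) = 0.107 W/m·K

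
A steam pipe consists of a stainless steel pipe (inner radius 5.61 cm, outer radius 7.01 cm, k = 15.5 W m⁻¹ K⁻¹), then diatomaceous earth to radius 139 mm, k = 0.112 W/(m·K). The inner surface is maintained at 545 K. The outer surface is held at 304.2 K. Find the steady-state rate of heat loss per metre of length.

Q' = 247 W/m

Treat each layer as a resistance in series:
  R'_stainless steel = ln(0.0701/0.0561)/(2πk) = 0.2228/(2π·15.5) = 0.002288 m·K/W
  R'_diatomaceous earth = ln(0.139/0.0701)/(2πk) = 0.6846/(2π·0.112) = 0.9728 m·K/W
ΣR = 0.002288 + 0.9728 = 0.9751 m·K/W
Q' = ΔT/ΣR = (545 K − 304.2 K)/0.9751 = 247 W/m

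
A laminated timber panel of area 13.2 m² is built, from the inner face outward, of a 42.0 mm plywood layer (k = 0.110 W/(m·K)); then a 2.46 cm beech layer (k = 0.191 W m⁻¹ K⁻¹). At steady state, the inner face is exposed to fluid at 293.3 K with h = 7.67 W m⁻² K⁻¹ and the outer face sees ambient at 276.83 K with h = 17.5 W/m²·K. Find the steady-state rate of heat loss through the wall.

Treat each layer as a resistance in series:
  R_conv,in = 1/(hA) = 1/(7.67·13.2) = 0.009877 K/W
  R_plywood = L/(kA) = 0.0420/(0.110·13.2) = 0.02893 K/W
  R_beech = L/(kA) = 0.0246/(0.191·13.2) = 0.009757 K/W
  R_conv,out = 1/(hA) = 1/(17.5·13.2) = 0.004329 K/W
ΣR = 0.009877 + 0.02893 + 0.009757 + 0.004329 = 0.05289 K/W
Q = ΔT/ΣR = (293.3 K − 276.83 K)/0.05289 = 311 W

Q = 311 W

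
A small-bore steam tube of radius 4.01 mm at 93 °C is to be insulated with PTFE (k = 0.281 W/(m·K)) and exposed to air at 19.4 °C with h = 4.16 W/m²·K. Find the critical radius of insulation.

For a cylinder, r_cr = k_ins/h = 0.281/4.16 = 0.0675 m = 6.75 cm

r_cr = 6.75 cm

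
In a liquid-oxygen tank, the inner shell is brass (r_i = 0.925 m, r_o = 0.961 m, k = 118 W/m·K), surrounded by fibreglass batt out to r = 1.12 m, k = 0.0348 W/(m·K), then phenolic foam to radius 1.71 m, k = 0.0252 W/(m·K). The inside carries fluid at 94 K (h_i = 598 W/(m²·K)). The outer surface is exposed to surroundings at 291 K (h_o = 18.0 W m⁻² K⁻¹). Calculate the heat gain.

Treat each layer as a resistance in series:
  R_conv,in = 1/(4πr²h) = 1/(4π·0.925²·598) = 1.555×10^-4 K/W
  R_brass = (1/0.925 − 1/0.961)/(4πk) = 0.04050/(4π·118) = 2.731×10^-5 K/W
  R_fibreglass batt = (1/0.961 − 1/1.12)/(4πk) = 0.1477/(4π·0.0348) = 0.3378 K/W
  R_phenolic foam = (1/1.12 − 1/1.71)/(4πk) = 0.3081/(4π·0.0252) = 0.9728 K/W
  R_conv,out = 1/(4πr²h) = 1/(4π·1.71²·18.0) = 0.001512 K/W
ΣR = 1.555×10^-4 + 2.731×10^-5 + 0.3378 + 0.9728 + 0.001512 = 1.312 K/W
Q = ΔT/ΣR = (94 K − 291 K)/1.312 = -150 W
(Negative Q ⇒ heat flows inward; heat gain = 150 W.)

Q = 150 W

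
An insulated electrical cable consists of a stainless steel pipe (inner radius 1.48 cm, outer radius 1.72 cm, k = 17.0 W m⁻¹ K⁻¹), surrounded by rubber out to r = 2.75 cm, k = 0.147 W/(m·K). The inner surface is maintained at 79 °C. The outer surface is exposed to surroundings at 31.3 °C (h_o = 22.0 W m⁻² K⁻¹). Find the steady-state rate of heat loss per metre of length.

Q' = 61.7 W/m

Resistance network (inner→outer):
  R'_stainless steel = ln(0.0172/0.0148)/(2πk) = 0.1503/(2π·17.0) = 0.001407 m·K/W
  R'_rubber = ln(0.0275/0.0172)/(2πk) = 0.4693/(2π·0.147) = 0.5081 m·K/W
  R'_conv,out = 1/(2πr h) = 1/(2π·0.0275·22.0) = 0.2631 m·K/W
ΣR = 0.001407 + 0.5081 + 0.2631 = 0.7726 m·K/W
Q' = ΔT/ΣR = (79 °C − 31.3 °C)/0.7726 = 61.7 W/m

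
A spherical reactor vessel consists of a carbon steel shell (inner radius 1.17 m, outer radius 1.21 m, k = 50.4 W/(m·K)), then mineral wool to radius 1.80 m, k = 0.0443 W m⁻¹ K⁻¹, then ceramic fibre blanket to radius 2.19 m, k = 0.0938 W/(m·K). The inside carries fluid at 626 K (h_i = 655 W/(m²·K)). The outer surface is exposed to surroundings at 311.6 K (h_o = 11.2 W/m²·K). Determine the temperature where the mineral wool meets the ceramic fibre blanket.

T = 358.5 K

Series thermal resistances, inner to outer:
  R_conv,in = 1/(4πr²h) = 1/(4π·1.17²·655) = 8.875×10^-5 K/W
  R_carbon steel = (1/1.17 − 1/1.21)/(4πk) = 0.02825/(4π·50.4) = 4.461×10^-5 K/W
  R_mineral wool = (1/1.21 − 1/1.80)/(4πk) = 0.2709/(4π·0.0443) = 0.4866 K/W
  R_ceramic fibre blanket = (1/1.80 − 1/2.19)/(4πk) = 0.09893/(4π·0.0938) = 0.08393 K/W
  R_conv,out = 1/(4πr²h) = 1/(4π·2.19²·11.2) = 0.001481 K/W
ΣR = 8.875×10^-5 + 4.461×10^-5 + 0.4866 + 0.08393 + 0.001481 = 0.5721 K/W
Q = ΔT/ΣR = (626 K − 311.6 K)/0.5721 = 549.6 W
From the inner boundary to the mineral wool/ceramic fibre blanket interface, ΣR_partial = 0.4867 K/W.
T_interface = T_in − Q·ΣR_partial = 626 K − (549.6)(0.4867) = 358.5 K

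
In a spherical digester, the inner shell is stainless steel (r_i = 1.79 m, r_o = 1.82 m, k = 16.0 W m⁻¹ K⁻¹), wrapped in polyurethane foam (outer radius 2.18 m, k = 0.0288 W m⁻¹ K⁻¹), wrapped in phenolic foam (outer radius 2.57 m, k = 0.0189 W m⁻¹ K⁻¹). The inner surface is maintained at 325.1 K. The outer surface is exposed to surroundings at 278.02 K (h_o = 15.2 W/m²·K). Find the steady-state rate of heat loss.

Resistance network (inner→outer):
  R_stainless steel = (1/1.79 − 1/1.82)/(4πk) = 0.009209/(4π·16.0) = 4.580×10^-5 K/W
  R_polyurethane foam = (1/1.82 − 1/2.18)/(4πk) = 0.09073/(4π·0.0288) = 0.2507 K/W
  R_phenolic foam = (1/2.18 − 1/2.57)/(4πk) = 0.06961/(4π·0.0189) = 0.2931 K/W
  R_conv,out = 1/(4πr²h) = 1/(4π·2.57²·15.2) = 7.926×10^-4 K/W
ΣR = 4.580×10^-5 + 0.2507 + 0.2931 + 7.926×10^-4 = 0.5446 K/W
Q = ΔT/ΣR = (325.1 K − 278.02 K)/0.5446 = 86.4 W

Q = 86.4 W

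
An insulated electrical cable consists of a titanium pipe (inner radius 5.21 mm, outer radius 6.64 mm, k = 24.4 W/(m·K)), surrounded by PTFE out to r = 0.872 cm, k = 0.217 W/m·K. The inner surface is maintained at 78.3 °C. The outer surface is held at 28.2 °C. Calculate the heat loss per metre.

Q' = 249 W/m

Resistance network (inner→outer):
  R'_titanium = ln(0.00664/0.00521)/(2πk) = 0.2425/(2π·24.4) = 0.001582 m·K/W
  R'_PTFE = ln(0.00872/0.00664)/(2πk) = 0.2725/(2π·0.217) = 0.1999 m·K/W
ΣR = 0.001582 + 0.1999 = 0.2015 m·K/W
Q' = ΔT/ΣR = (78.3 °C − 28.2 °C)/0.2015 = 249 W/m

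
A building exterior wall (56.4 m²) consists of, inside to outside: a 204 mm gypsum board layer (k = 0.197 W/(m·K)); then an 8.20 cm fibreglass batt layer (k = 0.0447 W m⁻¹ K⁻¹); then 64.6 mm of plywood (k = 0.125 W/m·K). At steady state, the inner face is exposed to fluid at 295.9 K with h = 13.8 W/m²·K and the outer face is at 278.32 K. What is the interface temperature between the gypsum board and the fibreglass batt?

Resistance network (inner→outer):
  R_conv,in = 1/(hA) = 1/(13.8·56.4) = 0.001285 K/W
  R_gypsum board = L/(kA) = 0.204/(0.197·56.4) = 0.01836 K/W
  R_fibreglass batt = L/(kA) = 0.0820/(0.0447·56.4) = 0.03253 K/W
  R_plywood = L/(kA) = 0.0646/(0.125·56.4) = 0.009163 K/W
ΣR = 0.001285 + 0.01836 + 0.03253 + 0.009163 = 0.06134 K/W
Q = ΔT/ΣR = (295.9 K − 278.32 K)/0.06134 = 286.6 W
From the inner boundary to the gypsum board/fibreglass batt interface, ΣR_partial = 0.01965 K/W.
T_interface = T_in − Q·ΣR_partial = 295.9 K − (286.6)(0.01965) = 290.3 K

T = 290.3 K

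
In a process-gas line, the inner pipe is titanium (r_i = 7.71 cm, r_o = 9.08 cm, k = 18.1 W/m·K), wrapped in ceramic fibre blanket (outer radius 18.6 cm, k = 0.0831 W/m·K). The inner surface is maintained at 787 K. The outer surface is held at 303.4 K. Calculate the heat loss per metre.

Q' = 352 W/m

Series thermal resistances, inner to outer:
  R'_titanium = ln(0.0908/0.0771)/(2πk) = 0.1636/(2π·18.1) = 0.001438 m·K/W
  R'_ceramic fibre blanket = ln(0.186/0.0908)/(2πk) = 0.7171/(2π·0.0831) = 1.373 m·K/W
ΣR = 0.001438 + 1.373 = 1.374 m·K/W
Q' = ΔT/ΣR = (787 K − 303.4 K)/1.374 = 352 W/m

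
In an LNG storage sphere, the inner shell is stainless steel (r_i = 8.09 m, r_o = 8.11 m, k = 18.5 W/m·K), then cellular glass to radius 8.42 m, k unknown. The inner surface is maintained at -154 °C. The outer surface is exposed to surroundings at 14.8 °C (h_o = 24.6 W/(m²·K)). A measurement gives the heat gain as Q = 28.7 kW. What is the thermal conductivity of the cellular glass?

ΣR = ΔT/Q = |-154 − 14.8|/28700 = 0.005882 K/W
Known resistances:
  R_stainless steel = (1/8.09 − 1/8.11)/(4πk) = 3.048×10^-4/(4π·18.5) = 1.311×10^-6 K/W
  R_conv,out = 1/(4πr²h) = 1/(4π·8.42²·24.6) = 4.563×10^-5 K/W
R_cellular glass = ΣR − ΣR_known = 0.005882 − 4.694×10^-5 = 0.005835 K/W
(1/r₁−1/r₂)/(4πk) = 0.005835 ⇒ k = 0.004540/(4π·0.005835) = 0.0619 W/m·K

k = 0.0619 W/m·K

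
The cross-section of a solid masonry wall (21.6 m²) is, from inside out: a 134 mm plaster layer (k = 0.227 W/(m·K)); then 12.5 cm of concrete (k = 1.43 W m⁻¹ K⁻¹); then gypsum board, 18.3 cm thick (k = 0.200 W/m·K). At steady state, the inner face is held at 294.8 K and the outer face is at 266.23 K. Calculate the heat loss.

Q = 387 W

Series thermal resistances, inner to outer:
  R_plaster = L/(kA) = 0.134/(0.227·21.6) = 0.02733 K/W
  R_concrete = L/(kA) = 0.125/(1.43·21.6) = 0.004047 K/W
  R_gypsum board = L/(kA) = 0.183/(0.200·21.6) = 0.04236 K/W
ΣR = 0.02733 + 0.004047 + 0.04236 = 0.07374 K/W
Q = ΔT/ΣR = (294.8 K − 266.23 K)/0.07374 = 387 W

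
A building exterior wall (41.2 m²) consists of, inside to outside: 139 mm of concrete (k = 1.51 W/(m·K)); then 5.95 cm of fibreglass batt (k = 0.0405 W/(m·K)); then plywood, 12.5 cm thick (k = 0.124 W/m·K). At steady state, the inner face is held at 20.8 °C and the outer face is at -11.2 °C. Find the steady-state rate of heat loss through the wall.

Q = 513 W

Resistance network (inner→outer):
  R_concrete = L/(kA) = 0.139/(1.51·41.2) = 0.002234 K/W
  R_fibreglass batt = L/(kA) = 0.0595/(0.0405·41.2) = 0.03566 K/W
  R_plywood = L/(kA) = 0.125/(0.124·41.2) = 0.02447 K/W
ΣR = 0.002234 + 0.03566 + 0.02447 = 0.06236 K/W
Q = ΔT/ΣR = (20.8 °C − -11.2 °C)/0.06236 = 513 W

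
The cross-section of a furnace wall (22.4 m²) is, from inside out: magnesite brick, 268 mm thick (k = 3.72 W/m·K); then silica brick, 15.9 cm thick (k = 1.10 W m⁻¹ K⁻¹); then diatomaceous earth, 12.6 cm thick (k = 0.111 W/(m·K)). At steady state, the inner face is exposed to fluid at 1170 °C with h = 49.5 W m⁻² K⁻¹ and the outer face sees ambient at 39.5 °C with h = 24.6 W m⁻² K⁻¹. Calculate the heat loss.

Series thermal resistances, inner to outer:
  R_conv,in = 1/(hA) = 1/(49.5·22.4) = 9.019×10^-4 K/W
  R_magnesite brick = L/(kA) = 0.268/(3.72·22.4) = 0.003216 K/W
  R_silica brick = L/(kA) = 0.159/(1.10·22.4) = 0.006453 K/W
  R_diatomaceous earth = L/(kA) = 0.126/(0.111·22.4) = 0.05068 K/W
  R_conv,out = 1/(hA) = 1/(24.6·22.4) = 0.001815 K/W
ΣR = 9.019×10^-4 + 0.003216 + 0.006453 + 0.05068 + 0.001815 = 0.06307 K/W
Q = ΔT/ΣR = (1170 °C − 39.5 °C)/0.06307 = 17900 W

Q = 17900 W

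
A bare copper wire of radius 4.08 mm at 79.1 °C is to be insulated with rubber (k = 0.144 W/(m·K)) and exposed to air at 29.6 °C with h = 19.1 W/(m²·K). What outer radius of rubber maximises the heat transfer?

For a cylinder, r_cr = k_ins/h = 0.144/19.1 = 0.00754 m = 0.754 cm

r_cr = 0.754 cm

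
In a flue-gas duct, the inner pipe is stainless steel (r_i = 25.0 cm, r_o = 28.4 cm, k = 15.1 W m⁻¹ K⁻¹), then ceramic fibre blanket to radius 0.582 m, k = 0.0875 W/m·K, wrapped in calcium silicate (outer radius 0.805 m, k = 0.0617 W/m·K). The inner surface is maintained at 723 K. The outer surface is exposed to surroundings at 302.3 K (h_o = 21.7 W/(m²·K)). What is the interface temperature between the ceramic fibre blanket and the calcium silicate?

T = 468 K

Series thermal resistances, inner to outer:
  R'_stainless steel = ln(0.284/0.250)/(2πk) = 0.1275/(2π·15.1) = 0.001344 m·K/W
  R'_ceramic fibre blanket = ln(0.582/0.284)/(2πk) = 0.7175/(2π·0.0875) = 1.305 m·K/W
  R'_calcium silicate = ln(0.805/0.582)/(2πk) = 0.3244/(2π·0.0617) = 0.8367 m·K/W
  R'_conv,out = 1/(2πr h) = 1/(2π·0.805·21.7) = 0.009111 m·K/W
ΣR = 0.001344 + 1.305 + 0.8367 + 0.009111 = 2.152 m·K/W
Q' = ΔT/ΣR = (723 K − 302.3 K)/2.152 = 195.5 W/m
From the inner boundary to the ceramic fibre blanket/calcium silicate interface, ΣR_partial = 1.306 m·K/W.
T_interface = T_in − Q'·ΣR_partial = 723 K − (195.5)(1.306) = 468 K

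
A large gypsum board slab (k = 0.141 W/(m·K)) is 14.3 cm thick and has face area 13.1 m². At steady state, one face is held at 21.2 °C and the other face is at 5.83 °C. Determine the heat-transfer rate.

Q = 199 W

Q = kA·ΔT/L = 0.141 × 13.1 × |21.2 °C − 5.83 °C| / 0.143 = 199 W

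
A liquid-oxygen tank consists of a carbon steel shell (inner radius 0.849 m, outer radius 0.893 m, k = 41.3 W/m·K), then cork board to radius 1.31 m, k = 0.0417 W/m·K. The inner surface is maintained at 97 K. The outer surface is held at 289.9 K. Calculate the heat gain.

Treat each layer as a resistance in series:
  R_carbon steel = (1/0.849 − 1/0.893)/(4πk) = 0.05804/(4π·41.3) = 1.118×10^-4 K/W
  R_cork board = (1/0.893 − 1/1.31)/(4πk) = 0.3565/(4π·0.0417) = 0.6802 K/W
ΣR = 1.118×10^-4 + 0.6802 = 0.6803 K/W
Q = ΔT/ΣR = (97 K − 289.9 K)/0.6803 = -284 W
(Negative Q ⇒ heat flows inward; heat gain = 284 W.)

Q = 284 W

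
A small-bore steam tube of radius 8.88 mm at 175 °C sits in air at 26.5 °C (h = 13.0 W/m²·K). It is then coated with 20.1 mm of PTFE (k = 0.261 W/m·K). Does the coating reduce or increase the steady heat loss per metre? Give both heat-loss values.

increases: 108 → 130 W/m

Critical radius for a cylinder: r_cr = k/h = 0.0201 m = 2.01 cm.
Outer radius after coating: r₂ = 0.00888 + 0.0201 = 0.02898 m.
r₁ < r_cr < r₂: heat loss rises to a maximum at r_cr then falls. Whether the coating helps depends on whether Q(r₂) has dropped back below Q(r₁).
Bare: R = 1/(2πr₁h) = 1.379 m·K/W; Q = 148.5/1.379 = 108 W/m.
Coated: R = R_cond + R_conv = 1.144 m·K/W; Q = 148.5/1.144 = 130 W/m.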